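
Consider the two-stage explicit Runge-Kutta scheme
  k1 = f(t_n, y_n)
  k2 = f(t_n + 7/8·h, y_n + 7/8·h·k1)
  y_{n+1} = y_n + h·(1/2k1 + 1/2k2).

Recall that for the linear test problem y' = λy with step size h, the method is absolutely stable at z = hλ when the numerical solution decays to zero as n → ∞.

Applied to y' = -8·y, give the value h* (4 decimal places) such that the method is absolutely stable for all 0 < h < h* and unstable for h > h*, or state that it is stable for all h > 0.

(-2.2857,0); λ=-8 ⇒ h* = (16/7)/8 = 0.2857.

Set f=λy, z=hλ:
  k1=λy_n ⇒ h·k1=z·y_n;  k2=λ(1+7/8z)y_n ⇒ h·k2=z(1+7/8z)y_n
  y_{n+1}/y_n = 1 + 1/2z + 1/2z(1+7/8z) = 1 + z + 7/16z²
  Hence R(z) = 1 + z + 7/16z².

Boundary: |R(x)|=1, x<0.
x=-0.85: |R|=0.4661
R=1: x+7/16x²=0 ⇒ x=−16/7=-2.2857; min R=1−1/(4·7/16)=0.4286>−1
Confirm numerically:
  x=-2.066: |R|=0.80141 <1
  x=-1.826: |R|=0.63275 <1
  x=-1.652: |R|=0.54198 <1
  x=-2.796: |R|=1.62421 >1
  x=-2.640: |R|=1.40920 >1
Interval (-2.2857, 0).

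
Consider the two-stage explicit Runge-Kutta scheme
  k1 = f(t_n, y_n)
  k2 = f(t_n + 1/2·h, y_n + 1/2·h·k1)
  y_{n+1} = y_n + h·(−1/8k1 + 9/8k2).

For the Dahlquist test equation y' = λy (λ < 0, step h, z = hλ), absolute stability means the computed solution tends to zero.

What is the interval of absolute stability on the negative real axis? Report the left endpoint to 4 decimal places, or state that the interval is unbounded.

z∈(-1.7778,0).

With y'=λy (z=hλ):
  k1=λy_n ⇒ h·k1=z·y_n;  k2=λ(1+1/2z)y_n ⇒ h·k2=z(1+1/2z)y_n
  y_{n+1}/y_n = 1 − 1/8z + 9/8z(1+1/2z) = 1 + z + 9/16z²
  ⇒ R(z) = 1 + z + 9/16z².

Need |R(x)|<1, x<0.
x=-0.89: |R|=0.5556
R=1: x+9/16x²=0 ⇒ x=−16/9=-1.7778; min R=1−1/(4·9/16)=0.5556>−1
Confirm numerically:
  x=-1.649: |R|=0.88055 <1
  x=-1.222: |R|=0.61797 <1
  x=-0.778: |R|=0.56247 <1
  x=-2.315: |R|=1.69956 >1
  x=-2.261: |R|=1.61457 >1
  x=-1.838: |R|=1.06226 >1
Interval (-1.7778, 0).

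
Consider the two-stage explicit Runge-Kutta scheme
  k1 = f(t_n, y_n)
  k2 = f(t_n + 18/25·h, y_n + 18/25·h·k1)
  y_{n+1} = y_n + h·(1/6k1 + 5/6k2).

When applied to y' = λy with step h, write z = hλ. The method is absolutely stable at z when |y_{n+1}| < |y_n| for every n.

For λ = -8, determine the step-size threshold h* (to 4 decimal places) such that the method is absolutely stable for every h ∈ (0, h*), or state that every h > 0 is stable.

Set f=λy, z=hλ:
  k1=λy_n ⇒ h·k1=z·y_n;  k2=λ(1+18/25z)y_n ⇒ h·k2=z(1+18/25z)y_n
  y_{n+1}/y_n = 1 + 1/6z + 5/6z(1+18/25z) = 1 + z + 3/5z²
  R(z) = 1 + z + 3/5z².

Solve |R(x)|<1 on ℝ⁻.
x=-0.32: |R|=0.7414
R=1: x+3/5x²=0 ⇒ x=−5/3=-1.6667; min R=1−1/(4·3/5)=0.5833>−1
Confirm numerically:
  x=-1.509: |R|=0.85725 <1
  x=-0.965: |R|=0.59373 <1
  x=-0.729: |R|=0.58986 <1
  x=-2.256: |R|=1.79772 >1
  x=-1.980: |R|=1.37224 >1
  x=-1.813: |R|=1.15918 >1
So |R|<1 on (-1.6667, 0).

(-1.6667,0); λ=-8 ⇒ h* = (5/3)/8 = 0.2083.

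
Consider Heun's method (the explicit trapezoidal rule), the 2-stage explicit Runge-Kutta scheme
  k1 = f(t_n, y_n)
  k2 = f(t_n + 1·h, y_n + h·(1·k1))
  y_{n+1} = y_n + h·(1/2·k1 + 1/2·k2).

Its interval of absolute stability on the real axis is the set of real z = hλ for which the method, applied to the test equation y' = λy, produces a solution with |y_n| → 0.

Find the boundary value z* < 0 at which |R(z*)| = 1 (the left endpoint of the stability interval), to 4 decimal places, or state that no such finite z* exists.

left endpoint -2.0000.

With y'=λy (z=hλ):
  order 2, 2-stage ⇒ R(z)=1+z+z^2/2
  (e.g. R(-1.14)=0.50980, |R|=0.50980)

Solve |R(x)|<1 on ℝ⁻.
x=-1.14: |R|=0.5098
|R(-1.75)|=0.7812 |R(-1.43)|=0.5924 |R(-1.34)|=0.5578
Bisect:
  x_lo=-2.5390 |R|=1.6843  x_hi=-0.1902 |R|=0.8279
  mid=-1.36462 |R|=0.56647 →hi
  mid=-1.95183 |R|=0.95299 →hi
  mid=-2.24544 |R|=1.27556 →lo
  mid=-2.09863 |R|=1.10350 →lo
  mid=-2.02523 |R|=1.02555 →lo
  mid=-1.98853 |R|=0.98860 →hi
  mid=-2.00688 |R|=1.00690 →lo
  mid=-1.99771 |R|=0.99771 →hi
  mid=-2.00229 |R|=1.00230 →lo
  ...
  [-2.00014,-2.00000] ⇒ x*=-2.0000
Stable set (-2.0000, 0).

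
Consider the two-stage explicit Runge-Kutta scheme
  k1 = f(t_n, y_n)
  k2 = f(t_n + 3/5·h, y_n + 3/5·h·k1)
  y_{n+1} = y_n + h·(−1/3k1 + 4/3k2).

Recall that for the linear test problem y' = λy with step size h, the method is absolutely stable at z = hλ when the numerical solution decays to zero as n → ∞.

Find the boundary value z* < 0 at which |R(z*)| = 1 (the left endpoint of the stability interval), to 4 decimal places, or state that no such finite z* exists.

With y'=λy (z=hλ):
  k1=λy_n ⇒ h·k1=z·y_n;  k2=λ(1+3/5z)y_n ⇒ h·k2=z(1+3/5z)y_n
  y_{n+1}/y_n = 1 − 1/3z + 4/3z(1+3/5z) = 1 + z + 4/5z²
  R(z) = 1 + z + 4/5z².

Need |R(x)|<1, x<0.
x=-1.61: |R|=1.4637
R=1: x+4/5x²=0 ⇒ x=−5/4=-1.2500; min R=1−1/(4·4/5)=0.6875>−1
Confirm numerically:
  x=-1.222: |R|=0.97263 <1
  x=-0.939: |R|=0.76638 <1
  x=-0.898: |R|=0.74712 <1
  x=-0.618: |R|=0.68754 <1
  x=-1.706: |R|=1.62235 >1
  x=-1.467: |R|=1.25467 >1
  x=-1.424: |R|=1.19822 >1
Stable set (-1.2500, 0).

left endpoint -1.2500.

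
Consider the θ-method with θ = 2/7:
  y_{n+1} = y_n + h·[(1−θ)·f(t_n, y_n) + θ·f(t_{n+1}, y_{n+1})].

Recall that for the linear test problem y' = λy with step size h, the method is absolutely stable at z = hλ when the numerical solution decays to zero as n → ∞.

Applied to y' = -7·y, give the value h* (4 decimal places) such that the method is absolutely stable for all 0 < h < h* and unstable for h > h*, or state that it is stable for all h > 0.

(-4.6667,0); λ=-7 ⇒ h* = (14/3)/7 = 0.6667.

Set f=λy, z=hλ:
  y_{n+1} = y_n + z·[5/7·y_n + 2/7·y_{n+1}] ⇒ (1 − 2/7z)y_{n+1} = (1 + 5/7z)y_n
  ⇒ R(z) = (1 + 5/7z)/(1 − 2/7z).

Boundary: |R(x)|=1, x<0.
x=-1.74: |R|=0.1622
R=−1: 1+5/7x = −1+2/7x ⇒ -3/7x=2 ⇒ x=2/(-3/7)=-4.6667
Confirm numerically:
  x=-2.826: |R|=0.56355 <1
  x=-2.649: |R|=0.50781 <1
  x=-2.004: |R|=0.27435 <1
  x=-5.106: |R|=1.07657 >1
  x=-4.799: |R|=1.02392 >1
Interval (-4.6667, 0).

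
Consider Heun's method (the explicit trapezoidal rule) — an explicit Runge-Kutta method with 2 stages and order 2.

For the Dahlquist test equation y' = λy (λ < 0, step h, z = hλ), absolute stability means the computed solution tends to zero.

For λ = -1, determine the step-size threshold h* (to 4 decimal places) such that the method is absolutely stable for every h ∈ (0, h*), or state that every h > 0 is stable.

(-2.0000,0); λ=-1 ⇒ h* = 2.0000.

Set f=λy, z=hλ:
  order 2, 2-stage ⇒ R(z)=1+z+z^2/2
  (e.g. R(-0.75)=0.53125, |R|=0.53125)

Find x<0 with |R(x)|<1.
x=-0.75: |R|=0.5312
|R(-1.18)|=0.5162 |R(-1.05)|=0.5012 |R(-0.53)|=0.6104
Bisect:
  x_lo=-2.8698 |R|=2.2480  x_hi=-0.2145 |R|=0.8085
  mid=-1.54212 |R|=0.64695 →hi
  mid=-2.20595 |R|=1.22716 →lo
  mid=-1.87403 |R|=0.88197 →hi
  mid=-2.03999 |R|=1.04079 →lo
  mid=-1.95701 |R|=0.95794 →hi
  mid=-1.99850 |R|=0.99850 →hi
  mid=-2.01925 |R|=1.01943 →lo
  mid=-2.00887 |R|=1.00891 →lo
  mid=-2.00369 |R|=1.00370 →lo
  mid=-2.00110 |R|=1.00110 →lo
  ...
  [-2.00012,-1.99996] ⇒ x*=-2.0000
Stable set (-2.0000, 0).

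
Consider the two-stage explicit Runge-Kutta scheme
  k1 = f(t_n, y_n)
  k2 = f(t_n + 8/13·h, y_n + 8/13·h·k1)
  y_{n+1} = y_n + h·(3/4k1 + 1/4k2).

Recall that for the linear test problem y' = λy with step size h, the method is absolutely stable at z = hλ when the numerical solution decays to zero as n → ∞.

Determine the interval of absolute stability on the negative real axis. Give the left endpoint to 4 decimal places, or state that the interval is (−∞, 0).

With y'=λy (z=hλ):
  k1=λy_n ⇒ h·k1=z·y_n;  k2=λ(1+8/13z)y_n ⇒ h·k2=z(1+8/13z)y_n
  y_{n+1}/y_n = 1 + 3/4z + 1/4z(1+8/13z) = 1 + z + 2/13z²
  so R(z) = 1 + z + 2/13z².

Boundary: |R(x)|=1, x<0.
x=-0.45: |R|=0.5812
R=1: x+2/13x²=0 ⇒ x=−13/2=-6.5000; min R=1−1/(4·2/13)=-0.6250>−1
Confirm numerically:
  x=-5.355: |R|=0.05670 <1
  x=-4.911: |R|=0.20055 <1
  x=-4.666: |R|=0.31653 <1
  x=-2.664: |R|=0.57217 <1
  x=-6.862: |R|=1.38216 >1
  x=-6.828: |R|=1.34455 >1
  x=-6.804: |R|=1.31822 >1
Stable set (-6.5000, 0).

(-6.5000, 0).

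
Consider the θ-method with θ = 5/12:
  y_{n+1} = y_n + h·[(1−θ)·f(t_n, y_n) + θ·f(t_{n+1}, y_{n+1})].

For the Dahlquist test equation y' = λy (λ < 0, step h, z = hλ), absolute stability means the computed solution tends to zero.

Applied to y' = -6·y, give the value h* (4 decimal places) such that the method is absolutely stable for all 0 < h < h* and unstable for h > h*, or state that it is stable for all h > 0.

(-12.0000,0); λ=-6 ⇒ h* = (12)/6 = 2.0000.

On y'=λy, z=hλ:
  y_{n+1} = y_n + z·[7/12·y_n + 5/12·y_{n+1}] ⇒ (1 − 5/12z)y_{n+1} = (1 + 7/12z)y_n
  R(z) = (1 + 7/12z)/(1 − 5/12z).

Find x<0 with |R(x)|<1.
x=-0.47: |R|=0.6070
R=−1: 1+7/12x = −1+5/12x ⇒ -1/6x=2 ⇒ x=2/(-1/6)=-12.0000
Confirm numerically:
  x=-11.450: |R|=0.98412 <1
  x=-10.077: |R|=0.93835 <1
  x=-8.014: |R|=0.84690 <1
  x=-5.999: |R|=0.71420 <1
  x=-12.590: |R|=1.01574 >1
  x=-12.561: |R|=1.01500 >1
  x=-12.491: |R|=1.01319 >1
So |R|<1 on (-12.0000, 0).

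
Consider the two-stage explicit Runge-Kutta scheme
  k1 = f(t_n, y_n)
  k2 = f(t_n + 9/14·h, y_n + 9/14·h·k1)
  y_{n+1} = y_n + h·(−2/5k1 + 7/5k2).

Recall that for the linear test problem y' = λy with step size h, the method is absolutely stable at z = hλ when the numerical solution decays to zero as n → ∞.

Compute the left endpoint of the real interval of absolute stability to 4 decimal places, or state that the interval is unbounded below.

Test eqn y'=λy, z=hλ:
  k1=λy_n ⇒ h·k1=z·y_n;  k2=λ(1+9/14z)y_n ⇒ h·k2=z(1+9/14z)y_n
  y_{n+1}/y_n = 1 − 2/5z + 7/5z(1+9/14z) = 1 + z + 9/10z²
  R(z) = 1 + z + 9/10z².

Need |R(x)|<1, x<0.
x=-0.83: |R|=0.7900
R=1: x+9/10x²=0 ⇒ x=−10/9=-1.1111; min R=1−1/(4·9/10)=0.7222>−1
Confirm numerically:
  x=-0.917: |R|=0.83980 <1
  x=-0.472: |R|=0.72851 <1
  x=-0.448: |R|=0.73263 <1
  x=-1.395: |R|=1.35642 >1
  x=-1.337: |R|=1.27181 >1
  x=-1.193: |R|=1.08792 >1
So |R|<1 on (-1.1111, 0).

z* = -1.1111.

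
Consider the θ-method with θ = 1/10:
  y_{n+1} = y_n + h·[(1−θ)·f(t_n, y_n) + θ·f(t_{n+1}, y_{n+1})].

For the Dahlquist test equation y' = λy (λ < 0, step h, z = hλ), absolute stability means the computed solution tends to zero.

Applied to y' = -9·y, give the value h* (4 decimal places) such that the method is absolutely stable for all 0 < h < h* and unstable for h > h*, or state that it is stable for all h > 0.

On y'=λy, z=hλ:
  y_{n+1} = y_n + z·[9/10·y_n + 1/10·y_{n+1}] ⇒ (1 − 1/10z)y_{n+1} = (1 + 9/10z)y_n
  ⇒ R(z) = (1 + 9/10z)/(1 − 1/10z).

Need |R(x)|<1, x<0.
x=-1.37: |R|=0.2049
R=−1: 1+9/10x = −1+1/10x ⇒ -4/5x=2 ⇒ x=2/(-4/5)=-2.5000
Confirm numerically:
  x=-1.820: |R|=0.53976 <1
  x=-1.396: |R|=0.22499 <1
  x=-1.330: |R|=0.17387 <1
  x=-1.091: |R|=0.01632 <1
  x=-2.996: |R|=1.30532 >1
  x=-2.694: |R|=1.12226 >1
Stable set (-2.5000, 0).

(-2.5000,0); λ=-9 ⇒ h* = (5/2)/9 = 0.2778.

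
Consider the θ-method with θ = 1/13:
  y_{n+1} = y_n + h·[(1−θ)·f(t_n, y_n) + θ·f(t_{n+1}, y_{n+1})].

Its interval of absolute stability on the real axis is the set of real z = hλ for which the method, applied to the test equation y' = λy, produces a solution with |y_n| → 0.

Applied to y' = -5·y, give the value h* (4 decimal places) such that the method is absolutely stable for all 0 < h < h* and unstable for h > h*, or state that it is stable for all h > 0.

(-2.3636,0); λ=-5 ⇒ h* = (26/11)/5 = 0.4727.

With y'=λy (z=hλ):
  y_{n+1} = y_n + z·[12/13·y_n + 1/13·y_{n+1}] ⇒ (1 − 1/13z)y_{n+1} = (1 + 12/13z)y_n
  so R(z) = (1 + 12/13z)/(1 − 1/13z).

Solve |R(x)|<1 on ℝ⁻.
x=-1.26: |R|=0.1487
R=−1: 1+12/13x = −1+1/13x ⇒ -11/13x=2 ⇒ x=2/(-11/13)=-2.3636
Confirm numerically:
  x=-2.297: |R|=0.95208 <1
  x=-1.212: |R|=0.10864 <1
  x=-1.105: |R|=0.01843 <1
  x=-2.853: |R|=1.33956 >1
  x=-2.661: |R|=1.20886 >1
  x=-2.513: |R|=1.10591 >1
So |R|<1 on (-2.3636, 0).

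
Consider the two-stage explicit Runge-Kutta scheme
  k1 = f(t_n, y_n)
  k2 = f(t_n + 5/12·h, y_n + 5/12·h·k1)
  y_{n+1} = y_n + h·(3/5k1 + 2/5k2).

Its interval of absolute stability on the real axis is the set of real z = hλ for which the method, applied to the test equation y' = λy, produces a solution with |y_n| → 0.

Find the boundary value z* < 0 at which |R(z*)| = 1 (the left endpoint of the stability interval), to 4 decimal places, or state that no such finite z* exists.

left endpoint -6.0000.

On y'=λy, z=hλ:
  k1=λy_n ⇒ h·k1=z·y_n;  k2=λ(1+5/12z)y_n ⇒ h·k2=z(1+5/12z)y_n
  y_{n+1}/y_n = 1 + 3/5z + 2/5z(1+5/12z) = 1 + z + 1/6z²
  R(z) = 1 + z + 1/6z².

Boundary: |R(x)|=1, x<0.
x=-0.72: |R|=0.3664
R=1: x+1/6x²=0 ⇒ x=−6=-6.0000; min R=1−1/(4·1/6)=-0.5000>−1
Confirm numerically:
  x=-3.370: |R|=0.47718 <1
  x=-3.023: |R|=0.49991 <1
  x=-2.910: |R|=0.49865 <1
  x=-2.497: |R|=0.45783 <1
  x=-6.503: |R|=1.54517 >1
  x=-6.020: |R|=1.02007 >1
Interval (-6.0000, 0).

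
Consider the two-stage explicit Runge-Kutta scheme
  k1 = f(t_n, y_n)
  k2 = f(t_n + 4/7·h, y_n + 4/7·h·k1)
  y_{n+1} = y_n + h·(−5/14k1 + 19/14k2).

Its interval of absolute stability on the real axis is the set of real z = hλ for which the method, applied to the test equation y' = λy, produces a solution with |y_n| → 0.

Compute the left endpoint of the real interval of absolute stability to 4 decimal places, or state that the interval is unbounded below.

z* = -1.2895.

Set f=λy, z=hλ:
  k1=λy_n ⇒ h·k1=z·y_n;  k2=λ(1+4/7z)y_n ⇒ h·k2=z(1+4/7z)y_n
  y_{n+1}/y_n = 1 − 5/14z + 19/14z(1+4/7z) = 1 + z + 38/49z²
  R(z) = 1 + z + 38/49z².

Boundary: |R(x)|=1, x<0.
x=-1.32: |R|=1.0312
R=1: x+38/49x²=0 ⇒ x=−49/38=-1.2895; min R=1−1/(4·38/49)=0.6776>−1
Confirm numerically:
  x=-1.158: |R|=0.88193 <1
  x=-0.976: |R|=0.76273 <1
  x=-0.876: |R|=0.71911 <1
  x=-0.823: |R|=0.70228 <1
  x=-1.780: |R|=1.67713 >1
  x=-1.340: |R|=1.05251 >1
  x=-1.317: |R|=1.02811 >1
So |R|<1 on (-1.2895, 0).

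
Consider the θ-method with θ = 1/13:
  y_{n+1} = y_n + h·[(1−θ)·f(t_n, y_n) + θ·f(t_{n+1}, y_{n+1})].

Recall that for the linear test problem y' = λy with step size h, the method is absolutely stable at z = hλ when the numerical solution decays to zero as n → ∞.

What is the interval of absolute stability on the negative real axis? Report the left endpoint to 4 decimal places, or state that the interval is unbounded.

z∈(-2.3636,0).

With y'=λy (z=hλ):
  y_{n+1} = y_n + z·[12/13·y_n + 1/13·y_{n+1}] ⇒ (1 − 1/13z)y_{n+1} = (1 + 12/13z)y_n
  R(z) = (1 + 12/13z)/(1 − 1/13z).

Boundary: |R(x)|=1, x<0.
x=-0.89: |R|=0.1670
R=−1: 1+12/13x = −1+1/13x ⇒ -11/13x=2 ⇒ x=2/(-11/13)=-2.3636
Confirm numerically:
  x=-2.154: |R|=0.84783 <1
  x=-1.486: |R|=0.33356 <1
  x=-1.015: |R|=0.05851 <1
  x=-2.961: |R|=1.41169 >1
  x=-2.682: |R|=1.22331 >1
So |R|<1 on (-2.3636, 0).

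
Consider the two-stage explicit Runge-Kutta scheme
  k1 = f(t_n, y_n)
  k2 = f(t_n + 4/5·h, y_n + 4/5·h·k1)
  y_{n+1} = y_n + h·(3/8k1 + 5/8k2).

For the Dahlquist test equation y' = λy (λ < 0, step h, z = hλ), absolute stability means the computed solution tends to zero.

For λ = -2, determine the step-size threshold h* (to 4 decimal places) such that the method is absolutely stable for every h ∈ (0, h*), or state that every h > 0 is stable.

(-2.0000,0); λ=-2 ⇒ h* = (2)/2 = 1.0000.

On y'=λy, z=hλ:
  k1=λy_n ⇒ h·k1=z·y_n;  k2=λ(1+4/5z)y_n ⇒ h·k2=z(1+4/5z)y_n
  y_{n+1}/y_n = 1 + 3/8z + 5/8z(1+4/5z) = 1 + z + 1/2z²
  Hence R(z) = 1 + z + 1/2z².

Boundary: |R(x)|=1, x<0.
x=-0.6: |R|=0.5800
R=1: x+1/2x²=0 ⇒ x=−2=-2.0000; min R=1−1/(4·1/2)=0.5000>−1
Confirm numerically:
  x=-1.829: |R|=0.84362 <1
  x=-1.600: |R|=0.68000 <1
  x=-1.567: |R|=0.66074 <1
  x=-2.503: |R|=1.62950 >1
  x=-2.458: |R|=1.56288 >1
  x=-2.296: |R|=1.33981 >1
Stable set (-2.0000, 0).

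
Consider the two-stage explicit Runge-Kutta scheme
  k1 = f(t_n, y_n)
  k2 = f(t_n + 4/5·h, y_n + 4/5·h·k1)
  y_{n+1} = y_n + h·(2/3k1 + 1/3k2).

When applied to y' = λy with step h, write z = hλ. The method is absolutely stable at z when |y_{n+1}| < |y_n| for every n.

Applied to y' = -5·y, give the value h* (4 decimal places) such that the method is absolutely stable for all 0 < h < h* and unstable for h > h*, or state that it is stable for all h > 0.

(-3.7500,0); λ=-5 ⇒ h* = (15/4)/5 = 0.7500.

On y'=λy, z=hλ:
  k1=λy_n ⇒ h·k1=z·y_n;  k2=λ(1+4/5z)y_n ⇒ h·k2=z(1+4/5z)y_n
  y_{n+1}/y_n = 1 + 2/3z + 1/3z(1+4/5z) = 1 + z + 4/15z²
  ⇒ R(z) = 1 + z + 4/15z².

Find x<0 with |R(x)|<1.
x=-1.67: |R|=0.0737
R=1: x+4/15x²=0 ⇒ x=−15/4=-3.7500; min R=1−1/(4·4/15)=0.0625>−1
Confirm numerically:
  x=-3.701: |R|=0.95164 <1
  x=-3.666: |R|=0.91788 <1
  x=-3.298: |R|=0.60248 <1
  x=-2.355: |R|=0.12394 <1
  x=-4.101: |R|=1.38385 >1
  x=-3.875: |R|=1.12917 >1
Interval (-3.7500, 0).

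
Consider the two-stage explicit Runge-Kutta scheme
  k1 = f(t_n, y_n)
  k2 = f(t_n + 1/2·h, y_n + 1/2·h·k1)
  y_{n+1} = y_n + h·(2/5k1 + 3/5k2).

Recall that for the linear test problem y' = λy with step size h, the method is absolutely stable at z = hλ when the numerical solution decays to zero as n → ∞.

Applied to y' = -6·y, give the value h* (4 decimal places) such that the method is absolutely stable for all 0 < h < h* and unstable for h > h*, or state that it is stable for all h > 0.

(-3.3333,0); λ=-6 ⇒ h* = (10/3)/6 = 0.5556.

With y'=λy (z=hλ):
  k1=λy_n ⇒ h·k1=z·y_n;  k2=λ(1+1/2z)y_n ⇒ h·k2=z(1+1/2z)y_n
  y_{n+1}/y_n = 1 + 2/5z + 3/5z(1+1/2z) = 1 + z + 3/10z²
  so R(z) = 1 + z + 3/10z².

Need |R(x)|<1, x<0.
x=-1.67: |R|=0.1667
R=1: x+3/10x²=0 ⇒ x=−10/3=-3.3333; min R=1−1/(4·3/10)=0.1667>−1
Confirm numerically:
  x=-3.183: |R|=0.85645 <1
  x=-2.057: |R|=0.21237 <1
  x=-1.812: |R|=0.17300 <1
  x=-1.763: |R|=0.16945 <1
  x=-3.800: |R|=1.53200 >1
  x=-3.767: |R|=1.49009 >1
  x=-3.484: |R|=1.15748 >1
Interval (-3.3333, 0).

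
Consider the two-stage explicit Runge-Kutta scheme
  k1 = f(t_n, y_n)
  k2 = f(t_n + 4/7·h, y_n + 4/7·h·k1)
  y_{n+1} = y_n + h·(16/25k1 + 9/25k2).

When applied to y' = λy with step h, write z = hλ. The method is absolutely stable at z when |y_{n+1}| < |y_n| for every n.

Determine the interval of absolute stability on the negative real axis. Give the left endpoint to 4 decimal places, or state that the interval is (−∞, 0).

z∈(-4.8611,0).

With y'=λy (z=hλ):
  k1=λy_n ⇒ h·k1=z·y_n;  k2=λ(1+4/7z)y_n ⇒ h·k2=z(1+4/7z)y_n
  y_{n+1}/y_n = 1 + 16/25z + 9/25z(1+4/7z) = 1 + z + 36/175z²
  so R(z) = 1 + z + 36/175z².

Find x<0 with |R(x)|<1.
x=-1.68: |R|=0.0994
R=1: x+36/175x²=0 ⇒ x=−175/36=-4.8611; min R=1−1/(4·36/175)=-0.2153>−1
Confirm numerically:
  x=-4.836: |R|=0.97502 <1
  x=-4.218: |R|=0.44197 <1
  x=-2.278: |R|=0.21049 <1
  x=-5.354: |R|=1.54287 >1
  x=-5.178: |R|=1.33755 >1
Stable set (-4.8611, 0).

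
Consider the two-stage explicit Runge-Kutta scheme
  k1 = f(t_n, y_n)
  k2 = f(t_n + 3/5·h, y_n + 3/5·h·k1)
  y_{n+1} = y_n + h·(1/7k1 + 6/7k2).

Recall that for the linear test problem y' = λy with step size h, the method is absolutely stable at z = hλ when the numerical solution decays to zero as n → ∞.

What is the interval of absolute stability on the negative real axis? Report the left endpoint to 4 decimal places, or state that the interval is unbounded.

Set f=λy, z=hλ:
  k1=λy_n ⇒ h·k1=z·y_n;  k2=λ(1+3/5z)y_n ⇒ h·k2=z(1+3/5z)y_n
  y_{n+1}/y_n = 1 + 1/7z + 6/7z(1+3/5z) = 1 + z + 18/35z²
  ⇒ R(z) = 1 + z + 18/35z².

Need |R(x)|<1, x<0.
x=-1.54: |R|=0.6797
R=1: x+18/35x²=0 ⇒ x=−35/18=-1.9444; min R=1−1/(4·18/35)=0.5139>−1
Confirm numerically:
  x=-1.673: |R|=0.76645 <1
  x=-1.186: |R|=0.53739 <1
  x=-0.938: |R|=0.51449 <1
  x=-0.932: |R|=0.51472 <1
  x=-2.342: |R|=1.47884 >1
  x=-2.041: |R|=1.10135 >1
  x=-2.031: |R|=1.09041 >1
So |R|<1 on (-1.9444, 0).

z∈(-1.9444,0).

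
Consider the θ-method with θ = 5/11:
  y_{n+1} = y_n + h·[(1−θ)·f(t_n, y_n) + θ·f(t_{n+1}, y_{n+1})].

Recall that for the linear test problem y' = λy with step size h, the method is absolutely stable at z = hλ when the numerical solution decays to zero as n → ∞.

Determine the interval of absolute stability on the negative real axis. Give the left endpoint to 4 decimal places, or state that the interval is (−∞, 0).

With y'=λy (z=hλ):
  y_{n+1} = y_n + z·[6/11·y_n + 5/11·y_{n+1}] ⇒ (1 − 5/11z)y_{n+1} = (1 + 6/11z)y_n
  so R(z) = (1 + 6/11z)/(1 − 5/11z).

Need |R(x)|<1, x<0.
x=-1.27: |R|=0.1948
R=−1: 1+6/11x = −1+5/11x ⇒ -1/11x=2 ⇒ x=2/(-1/11)=-22.0000
Confirm numerically:
  x=-20.958: |R|=0.99100 <1
  x=-16.413: |R|=0.93997 <1
  x=-9.068: |R|=0.77047 <1
  x=-22.432: |R|=1.00351 >1
  x=-22.319: |R|=1.00260 >1
Interval (-22.0000, 0).

(-22.0000, 0).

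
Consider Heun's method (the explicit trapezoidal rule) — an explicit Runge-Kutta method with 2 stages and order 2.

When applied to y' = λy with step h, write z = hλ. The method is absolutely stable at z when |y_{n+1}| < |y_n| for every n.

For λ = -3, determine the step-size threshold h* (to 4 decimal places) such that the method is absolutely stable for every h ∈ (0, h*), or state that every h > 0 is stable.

(-2.0000,0); λ=-3 ⇒ h* = 0.6667.

Test eqn y'=λy, z=hλ:
  order 2, 2-stage ⇒ R(z)=1+z+z^2/2
  (e.g. R(-0.55)=0.60125, |R|=0.60125)

Find x<0 with |R(x)|<1.
x=-0.55: |R|=0.6013
|R(-1.69)|=0.7380 |R(-1.15)|=0.5112 |R(-0.84)|=0.5128
Bisect:
  x_lo=-2.7048 |R|=1.9531  x_hi=-0.2091 |R|=0.8128
  mid=-1.45693 |R|=0.60439 →hi
  mid=-2.08084 |R|=1.08411 →lo
  mid=-1.76888 |R|=0.79559 →hi
  mid=-1.92486 |R|=0.92768 →hi
  mid=-2.00285 |R|=1.00285 →lo
  mid=-1.96385 |R|=0.96451 →hi
  mid=-1.98335 |R|=0.98349 →hi
  mid=-1.99310 |R|=0.99312 →hi
  mid=-1.99798 |R|=0.99798 →hi
  ...
  [-2.00011,-1.99996] ⇒ x*=-2.0000
Interval (-2.0000, 0).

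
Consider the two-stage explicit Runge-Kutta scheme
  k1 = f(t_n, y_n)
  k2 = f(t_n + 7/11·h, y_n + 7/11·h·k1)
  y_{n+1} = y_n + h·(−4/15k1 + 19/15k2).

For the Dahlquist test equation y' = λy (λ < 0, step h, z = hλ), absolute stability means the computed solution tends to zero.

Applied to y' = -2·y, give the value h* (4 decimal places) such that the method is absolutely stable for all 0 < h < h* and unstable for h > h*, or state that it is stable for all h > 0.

With y'=λy (z=hλ):
  k1=λy_n ⇒ h·k1=z·y_n;  k2=λ(1+7/11z)y_n ⇒ h·k2=z(1+7/11z)y_n
  y_{n+1}/y_n = 1 − 4/15z + 19/15z(1+7/11z) = 1 + z + 133/165z²
  Hence R(z) = 1 + z + 133/165z².

Need |R(x)|<1, x<0.
x=-0.53: |R|=0.6964
R=1: x+133/165x²=0 ⇒ x=−165/133=-1.2406; min R=1−1/(4·133/165)=0.6898>−1
Confirm numerically:
  x=-1.161: |R|=0.92551 <1
  x=-1.024: |R|=0.82122 <1
  x=-0.675: |R|=0.69226 <1
  x=-1.650: |R|=1.54450 >1
  x=-1.381: |R|=1.15629 >1
So |R|<1 on (-1.2406, 0).

(-1.2406,0); λ=-2 ⇒ h* = (165/133)/2 = 0.6203.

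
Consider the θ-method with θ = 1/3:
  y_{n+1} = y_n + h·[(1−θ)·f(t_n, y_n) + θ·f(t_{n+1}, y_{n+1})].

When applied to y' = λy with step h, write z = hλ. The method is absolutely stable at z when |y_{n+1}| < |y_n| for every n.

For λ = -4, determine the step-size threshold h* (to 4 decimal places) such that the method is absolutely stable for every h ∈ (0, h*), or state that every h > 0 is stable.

(-6.0000,0); λ=-4 ⇒ h* = (6)/4 = 1.5000.

On y'=λy, z=hλ:
  y_{n+1} = y_n + z·[2/3·y_n + 1/3·y_{n+1}] ⇒ (1 − 1/3z)y_{n+1} = (1 + 2/3z)y_n
  R(z) = (1 + 2/3z)/(1 − 1/3z).

Find x<0 with |R(x)|<1.
x=-0.64: |R|=0.4725
R=−1: 1+2/3x = −1+1/3x ⇒ -1/3x=2 ⇒ x=2/(-1/3)=-6.0000
Confirm numerically:
  x=-5.647: |R|=0.95918 <1
  x=-4.822: |R|=0.84940 <1
  x=-4.664: |R|=0.82568 <1
  x=-6.393: |R|=1.04184 >1
  x=-6.100: |R|=1.01099 >1
So |R|<1 on (-6.0000, 0).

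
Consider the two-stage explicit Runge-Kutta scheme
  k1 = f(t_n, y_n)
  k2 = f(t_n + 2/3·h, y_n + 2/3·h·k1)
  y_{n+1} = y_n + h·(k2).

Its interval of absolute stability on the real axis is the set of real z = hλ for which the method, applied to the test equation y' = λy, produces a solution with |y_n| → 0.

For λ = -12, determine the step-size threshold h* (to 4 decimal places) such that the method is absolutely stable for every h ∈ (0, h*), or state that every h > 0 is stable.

(-1.5000,0); λ=-12 ⇒ h* = (3/2)/12 = 0.1250.

Test eqn y'=λy, z=hλ:
  k1=λy_n ⇒ h·k1=z·y_n;  k2=λ(1+2/3z)y_n ⇒ h·k2=z(1+2/3z)y_n
  y_{n+1}/y_n = 1 + z(1+2/3z) = 1 + z + 2/3z²
  R(z) = 1 + z + 2/3z².

Solve |R(x)|<1 on ℝ⁻.
x=-1.7: |R|=1.2267
R=1: x+2/3x²=0 ⇒ x=−3/2=-1.5000; min R=1−1/(4·2/3)=0.6250>−1
Confirm numerically:
  x=-1.245: |R|=0.78835 <1
  x=-1.151: |R|=0.73220 <1
  x=-0.746: |R|=0.62501 <1
  x=-1.821: |R|=1.38969 >1
  x=-1.685: |R|=1.20782 >1
Interval (-1.5000, 0).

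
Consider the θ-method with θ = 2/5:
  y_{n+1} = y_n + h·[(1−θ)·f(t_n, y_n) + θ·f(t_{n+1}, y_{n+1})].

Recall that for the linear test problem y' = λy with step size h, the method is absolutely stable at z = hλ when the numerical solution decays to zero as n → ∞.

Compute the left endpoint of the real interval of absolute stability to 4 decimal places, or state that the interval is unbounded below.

With y'=λy (z=hλ):
  y_{n+1} = y_n + z·[3/5·y_n + 2/5·y_{n+1}] ⇒ (1 − 2/5z)y_{n+1} = (1 + 3/5z)y_n
  so R(z) = (1 + 3/5z)/(1 − 2/5z).

Boundary: |R(x)|=1, x<0.
x=-0.38: |R|=0.6701
R=−1: 1+3/5x = −1+2/5x ⇒ -1/5x=2 ⇒ x=2/(-1/5)=-10.0000
Confirm numerically:
  x=-9.639: |R|=0.98513 <1
  x=-7.654: |R|=0.88448 <1
  x=-7.327: |R|=0.86400 <1
  x=-5.193: |R|=0.68757 <1
  x=-10.533: |R|=1.02045 >1
  x=-10.265: |R|=1.01038 >1
Interval (-10.0000, 0).

left endpoint -10.0000.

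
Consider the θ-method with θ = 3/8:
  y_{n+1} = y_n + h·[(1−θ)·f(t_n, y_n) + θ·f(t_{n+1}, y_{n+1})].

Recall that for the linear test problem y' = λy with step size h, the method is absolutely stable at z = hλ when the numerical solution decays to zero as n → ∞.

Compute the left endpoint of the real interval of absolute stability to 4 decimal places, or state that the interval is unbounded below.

Set f=λy, z=hλ:
  y_{n+1} = y_n + z·[5/8·y_n + 3/8·y_{n+1}] ⇒ (1 − 3/8z)y_{n+1} = (1 + 5/8z)y_n
  so R(z) = (1 + 5/8z)/(1 − 3/8z).

Boundary: |R(x)|=1, x<0.
x=-0.34: |R|=0.6984
R=−1: 1+5/8x = −1+3/8x ⇒ -1/4x=2 ⇒ x=2/(-1/4)=-8.0000
Confirm numerically:
  x=-7.346: |R|=0.95646 <1
  x=-5.706: |R|=0.81734 <1
  x=-3.870: |R|=0.57879 <1
  x=-3.345: |R|=0.48378 <1
  x=-8.505: |R|=1.03014 >1
  x=-8.485: |R|=1.02899 >1
  x=-8.303: |R|=1.01841 >1
Interval (-8.0000, 0).

left endpoint -8.0000.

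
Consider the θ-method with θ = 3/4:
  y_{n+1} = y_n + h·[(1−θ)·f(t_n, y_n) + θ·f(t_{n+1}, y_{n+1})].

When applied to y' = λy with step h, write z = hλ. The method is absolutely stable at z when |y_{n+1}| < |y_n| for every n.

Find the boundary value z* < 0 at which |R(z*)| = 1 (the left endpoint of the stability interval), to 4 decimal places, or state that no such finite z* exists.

interval (−∞, 0).

Test eqn y'=λy, z=hλ:
  y_{n+1} = y_n + z·[1/4·y_n + 3/4·y_{n+1}] ⇒ (1 − 3/4z)y_{n+1} = (1 + 1/4z)y_n
  so R(z) = (1 + 1/4z)/(1 − 3/4z).

Need |R(x)|<1, x<0.
x=-1.44: |R|=0.3077
x=-2: |R|=0.2000
x=-10: |R|=0.1765
x=-100: |R|=0.3158
θ=3/4≥1/2 ⇒ |1+1/4x|<|1−3/4x| ∀x<0 ⇒ stable on all of ℝ⁻.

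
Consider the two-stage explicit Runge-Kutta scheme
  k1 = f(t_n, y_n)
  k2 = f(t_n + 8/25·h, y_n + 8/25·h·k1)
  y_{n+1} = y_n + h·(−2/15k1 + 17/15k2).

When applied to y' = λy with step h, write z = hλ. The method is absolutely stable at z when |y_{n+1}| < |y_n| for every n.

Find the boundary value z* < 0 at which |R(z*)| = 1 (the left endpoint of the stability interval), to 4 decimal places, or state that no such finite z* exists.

z* = -2.7574.

With y'=λy (z=hλ):
  k1=λy_n ⇒ h·k1=z·y_n;  k2=λ(1+8/25z)y_n ⇒ h·k2=z(1+8/25z)y_n
  y_{n+1}/y_n = 1 − 2/15z + 17/15z(1+8/25z) = 1 + z + 136/375z²
  Hence R(z) = 1 + z + 136/375z².

Find x<0 with |R(x)|<1.
x=-1.42: |R|=0.3113
R=1: x+136/375x²=0 ⇒ x=−375/136=-2.7574; min R=1−1/(4·136/375)=0.3107>−1
Confirm numerically:
  x=-2.477: |R|=0.74815 <1
  x=-1.855: |R|=0.39295 <1
  x=-1.817: |R|=0.38034 <1
  x=-1.765: |R|=0.36479 <1
  x=-3.039: |R|=1.31042 >1
  x=-2.906: |R|=1.15666 >1
Interval (-2.7574, 0).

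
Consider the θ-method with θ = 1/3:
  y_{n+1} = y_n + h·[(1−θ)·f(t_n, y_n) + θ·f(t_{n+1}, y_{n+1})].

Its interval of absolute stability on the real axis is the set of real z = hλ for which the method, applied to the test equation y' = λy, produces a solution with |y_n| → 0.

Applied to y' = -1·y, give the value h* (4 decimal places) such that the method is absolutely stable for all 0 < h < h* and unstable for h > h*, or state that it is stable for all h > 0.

Test eqn y'=λy, z=hλ:
  y_{n+1} = y_n + z·[2/3·y_n + 1/3·y_{n+1}] ⇒ (1 − 1/3z)y_{n+1} = (1 + 2/3z)y_n
  so R(z) = (1 + 2/3z)/(1 − 1/3z).

Find x<0 with |R(x)|<1.
x=-0.37: |R|=0.6706
R=−1: 1+2/3x = −1+1/3x ⇒ -1/3x=2 ⇒ x=2/(-1/3)=-6.0000
Confirm numerically:
  x=-3.764: |R|=0.66943 <1
  x=-3.519: |R|=0.61942 <1
  x=-2.615: |R|=0.39715 <1
  x=-6.544: |R|=1.05700 >1
  x=-6.498: |R|=1.05243 >1
  x=-6.422: |R|=1.04479 >1
So |R|<1 on (-6.0000, 0).

(-6.0000,0); λ=-1 ⇒ h* = (6)/1 = 6.0000.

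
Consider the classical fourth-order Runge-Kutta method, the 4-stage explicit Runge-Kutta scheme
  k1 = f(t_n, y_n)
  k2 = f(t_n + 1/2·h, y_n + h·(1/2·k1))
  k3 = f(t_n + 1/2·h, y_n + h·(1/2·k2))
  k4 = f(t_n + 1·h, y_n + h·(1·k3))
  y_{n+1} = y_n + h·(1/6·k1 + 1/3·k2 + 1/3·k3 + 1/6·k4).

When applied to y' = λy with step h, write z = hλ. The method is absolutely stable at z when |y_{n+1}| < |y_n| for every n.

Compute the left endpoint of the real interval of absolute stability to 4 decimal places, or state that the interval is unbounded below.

z* = -2.7853.

On y'=λy, z=hλ:
  order 4, 4-stage ⇒ R(z)=1+z+z^2/2+z^3/6+z^4/24
  (e.g. R(-1)=0.37500, |R|=0.37500)

Solve |R(x)|<1 on ℝ⁻.
x=-1: |R|=0.3750
|R(-2.45)|=0.6015 |R(-2.08)|=0.3633 |R(-0.91)|=0.4070
Bisect:
  x_lo=-3.2820 |R|=2.0460  x_hi=-0.3325 |R|=0.7172
  mid=-1.80723 |R|=0.28652 →hi
  mid=-2.54459 |R|=0.69374 →hi
  mid=-2.91327 |R|=1.21073 →lo
  mid=-2.72893 |R|=0.91830 →hi
  mid=-2.82110 |R|=1.05534 →lo
  mid=-2.77502 |R|=0.98462 →hi
  mid=-2.79806 |R|=1.01942 →lo
  ...
  [-2.78546,-2.78528] ⇒ x*=-2.7853
Stable set (-2.7853, 0).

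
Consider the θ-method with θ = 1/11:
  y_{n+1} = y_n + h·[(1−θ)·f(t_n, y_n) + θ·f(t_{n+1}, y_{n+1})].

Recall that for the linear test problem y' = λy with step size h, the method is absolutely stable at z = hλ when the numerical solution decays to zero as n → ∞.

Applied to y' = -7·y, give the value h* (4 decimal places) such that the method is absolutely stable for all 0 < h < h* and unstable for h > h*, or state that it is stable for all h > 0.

(-2.4444,0); λ=-7 ⇒ h* = (22/9)/7 = 0.3492.

With y'=λy (z=hλ):
  y_{n+1} = y_n + z·[10/11·y_n + 1/11·y_{n+1}] ⇒ (1 − 1/11z)y_{n+1} = (1 + 10/11z)y_n
  R(z) = (1 + 10/11z)/(1 − 1/11z).

Solve |R(x)|<1 on ℝ⁻.
x=-1.14: |R|=0.0329
R=−1: 1+10/11x = −1+1/11x ⇒ -9/11x=2 ⇒ x=2/(-9/11)=-2.4444
Confirm numerically:
  x=-2.161: |R|=0.80617 <1
  x=-2.128: |R|=0.78306 <1
  x=-1.748: |R|=0.50832 <1
  x=-1.248: |R|=0.12084 <1
  x=-2.813: |R|=1.24014 >1
  x=-2.551: |R|=1.07077 >1
Interval (-2.4444, 0).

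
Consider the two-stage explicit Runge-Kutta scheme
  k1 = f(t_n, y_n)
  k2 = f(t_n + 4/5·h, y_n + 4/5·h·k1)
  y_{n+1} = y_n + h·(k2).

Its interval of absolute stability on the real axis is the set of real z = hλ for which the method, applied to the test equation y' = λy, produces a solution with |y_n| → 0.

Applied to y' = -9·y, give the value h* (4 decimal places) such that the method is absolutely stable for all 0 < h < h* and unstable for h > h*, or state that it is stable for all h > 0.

(-1.2500,0); λ=-9 ⇒ h* = (5/4)/9 = 0.1389.

On y'=λy, z=hλ:
  k1=λy_n ⇒ h·k1=z·y_n;  k2=λ(1+4/5z)y_n ⇒ h·k2=z(1+4/5z)y_n
  y_{n+1}/y_n = 1 + z(1+4/5z) = 1 + z + 4/5z²
  so R(z) = 1 + z + 4/5z².

Solve |R(x)|<1 on ℝ⁻.
x=-1.53: |R|=1.3427
R=1: x+4/5x²=0 ⇒ x=−5/4=-1.2500; min R=1−1/(4·4/5)=0.6875>−1
Confirm numerically:
  x=-0.854: |R|=0.72945 <1
  x=-0.853: |R|=0.72909 <1
  x=-0.548: |R|=0.69224 <1
  x=-1.696: |R|=1.60513 >1
  x=-1.693: |R|=1.60000 >1
Stable set (-1.2500, 0).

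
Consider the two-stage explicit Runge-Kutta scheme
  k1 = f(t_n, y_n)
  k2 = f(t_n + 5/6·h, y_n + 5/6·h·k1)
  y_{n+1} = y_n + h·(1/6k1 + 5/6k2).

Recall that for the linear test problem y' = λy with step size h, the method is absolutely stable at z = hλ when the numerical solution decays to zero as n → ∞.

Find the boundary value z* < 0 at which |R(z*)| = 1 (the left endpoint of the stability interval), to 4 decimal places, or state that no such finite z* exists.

z* = -1.4400.

Test eqn y'=λy, z=hλ:
  k1=λy_n ⇒ h·k1=z·y_n;  k2=λ(1+5/6z)y_n ⇒ h·k2=z(1+5/6z)y_n
  y_{n+1}/y_n = 1 + 1/6z + 5/6z(1+5/6z) = 1 + z + 25/36z²
  ⇒ R(z) = 1 + z + 25/36z².

Boundary: |R(x)|=1, x<0.
x=-1.57: |R|=1.1417
R=1: x+25/36x²=0 ⇒ x=−36/25=-1.4400; min R=1−1/(4·25/36)=0.6400>−1
Confirm numerically:
  x=-1.410: |R|=0.97062 <1
  x=-0.812: |R|=0.64588 <1
  x=-0.605: |R|=0.64918 <1
  x=-1.992: |R|=1.76360 >1
  x=-1.957: |R|=1.70262 >1
  x=-1.791: |R|=1.43656 >1
Stable set (-1.4400, 0).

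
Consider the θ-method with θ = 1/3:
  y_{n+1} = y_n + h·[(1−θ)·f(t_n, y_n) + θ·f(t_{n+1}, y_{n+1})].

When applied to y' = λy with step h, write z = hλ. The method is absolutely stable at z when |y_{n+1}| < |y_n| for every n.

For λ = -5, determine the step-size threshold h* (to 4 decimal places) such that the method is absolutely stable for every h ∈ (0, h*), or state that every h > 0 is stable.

Set f=λy, z=hλ:
  y_{n+1} = y_n + z·[2/3·y_n + 1/3·y_{n+1}] ⇒ (1 − 1/3z)y_{n+1} = (1 + 2/3z)y_n
  Hence R(z) = (1 + 2/3z)/(1 − 1/3z).

Boundary: |R(x)|=1, x<0.
x=-0.62: |R|=0.4862
R=−1: 1+2/3x = −1+1/3x ⇒ -1/3x=2 ⇒ x=2/(-1/3)=-6.0000
Confirm numerically:
  x=-4.962: |R|=0.86963 <1
  x=-3.937: |R|=0.70261 <1
  x=-3.135: |R|=0.53301 <1
  x=-6.299: |R|=1.03215 >1
  x=-6.041: |R|=1.00453 >1
Interval (-6.0000, 0).

(-6.0000,0); λ=-5 ⇒ h* = (6)/5 = 1.2000.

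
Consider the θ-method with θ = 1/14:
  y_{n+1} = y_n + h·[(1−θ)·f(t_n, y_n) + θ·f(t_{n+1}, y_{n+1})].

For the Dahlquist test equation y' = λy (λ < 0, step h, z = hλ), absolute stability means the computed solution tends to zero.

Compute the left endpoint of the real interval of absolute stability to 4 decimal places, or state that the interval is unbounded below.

On y'=λy, z=hλ:
  y_{n+1} = y_n + z·[13/14·y_n + 1/14·y_{n+1}] ⇒ (1 − 1/14z)y_{n+1} = (1 + 13/14z)y_n
  R(z) = (1 + 13/14z)/(1 − 1/14z).

Need |R(x)|<1, x<0.
x=-1.21: |R|=0.1137
R=−1: 1+13/14x = −1+1/14x ⇒ -6/7x=2 ⇒ x=2/(-6/7)=-2.3333
Confirm numerically:
  x=-2.175: |R|=0.88253 <1
  x=-1.665: |R|=0.48803 <1
  x=-1.369: |R|=0.24706 <1
  x=-1.088: |R|=0.00954 <1
  x=-2.791: |R|=1.32708 >1
  x=-2.785: |R|=1.32291 >1
  x=-2.753: |R|=1.30060 >1
So |R|<1 on (-2.3333, 0).

z* = -2.3333.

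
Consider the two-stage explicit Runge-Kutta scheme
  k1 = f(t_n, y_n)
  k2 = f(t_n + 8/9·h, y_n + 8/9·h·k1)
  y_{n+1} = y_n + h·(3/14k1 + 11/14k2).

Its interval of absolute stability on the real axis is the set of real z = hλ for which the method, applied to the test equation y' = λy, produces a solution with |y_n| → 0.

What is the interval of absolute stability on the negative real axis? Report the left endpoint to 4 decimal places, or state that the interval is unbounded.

With y'=λy (z=hλ):
  k1=λy_n ⇒ h·k1=z·y_n;  k2=λ(1+8/9z)y_n ⇒ h·k2=z(1+8/9z)y_n
  y_{n+1}/y_n = 1 + 3/14z + 11/14z(1+8/9z) = 1 + z + 44/63z²
  so R(z) = 1 + z + 44/63z².

Boundary: |R(x)|=1, x<0.
x=-0.59: |R|=0.6531
R=1: x+44/63x²=0 ⇒ x=−63/44=-1.4318; min R=1−1/(4·44/63)=0.6420>−1
Confirm numerically:
  x=-1.120: |R|=0.75609 <1
  x=-1.107: |R|=0.74887 <1
  x=-0.897: |R|=0.66495 <1
  x=-0.767: |R|=0.64387 <1
  x=-1.933: |R|=1.67661 >1
  x=-1.676: |R|=1.28582 >1
  x=-1.458: |R|=1.02666 >1
So |R|<1 on (-1.4318, 0).

(-1.4318, 0).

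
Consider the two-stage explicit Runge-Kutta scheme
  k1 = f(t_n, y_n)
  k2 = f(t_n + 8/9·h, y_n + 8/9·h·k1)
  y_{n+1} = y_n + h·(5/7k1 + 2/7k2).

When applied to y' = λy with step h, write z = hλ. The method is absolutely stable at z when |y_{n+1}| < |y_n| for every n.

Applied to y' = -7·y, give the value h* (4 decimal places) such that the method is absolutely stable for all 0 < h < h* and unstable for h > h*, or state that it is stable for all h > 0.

With y'=λy (z=hλ):
  k1=λy_n ⇒ h·k1=z·y_n;  k2=λ(1+8/9z)y_n ⇒ h·k2=z(1+8/9z)y_n
  y_{n+1}/y_n = 1 + 5/7z + 2/7z(1+8/9z) = 1 + z + 16/63z²
  R(z) = 1 + z + 16/63z².

Find x<0 with |R(x)|<1.
x=-1.27: |R|=0.1396
R=1: x+16/63x²=0 ⇒ x=−63/16=-3.9375; min R=1−1/(4·16/63)=0.0156>−1
Confirm numerically:
  x=-3.740: |R|=0.81241 <1
  x=-2.953: |R|=0.26166 <1
  x=-2.204: |R|=0.02968 <1
  x=-1.872: |R|=0.01800 <1
  x=-4.117: |R|=1.18768 >1
  x=-4.103: |R|=1.17246 >1
  x=-3.981: |R|=1.04398 >1
Stable set (-3.9375, 0).

(-3.9375,0); λ=-7 ⇒ h* = (63/16)/7 = 0.5625.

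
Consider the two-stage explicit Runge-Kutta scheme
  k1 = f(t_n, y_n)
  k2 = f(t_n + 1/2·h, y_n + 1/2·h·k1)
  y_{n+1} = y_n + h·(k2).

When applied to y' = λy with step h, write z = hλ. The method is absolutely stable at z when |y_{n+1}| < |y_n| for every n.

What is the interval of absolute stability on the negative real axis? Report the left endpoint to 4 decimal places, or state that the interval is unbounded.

z∈(-2.0000,0).

Set f=λy, z=hλ:
  k1=λy_n ⇒ h·k1=z·y_n;  k2=λ(1+1/2z)y_n ⇒ h·k2=z(1+1/2z)y_n
  y_{n+1}/y_n = 1 + z(1+1/2z) = 1 + z + 1/2z²
  R(z) = 1 + z + 1/2z².

Find x<0 with |R(x)|<1.
x=-1.79: |R|=0.8121
R=1: x+1/2x²=0 ⇒ x=−2=-2.0000; min R=1−1/(4·1/2)=0.5000>−1
Confirm numerically:
  x=-1.835: |R|=0.84861 <1
  x=-1.211: |R|=0.52226 <1
  x=-1.113: |R|=0.50638 <1
  x=-0.834: |R|=0.51378 <1
  x=-2.393: |R|=1.47022 >1
  x=-2.230: |R|=1.25645 >1
Interval (-2.0000, 0).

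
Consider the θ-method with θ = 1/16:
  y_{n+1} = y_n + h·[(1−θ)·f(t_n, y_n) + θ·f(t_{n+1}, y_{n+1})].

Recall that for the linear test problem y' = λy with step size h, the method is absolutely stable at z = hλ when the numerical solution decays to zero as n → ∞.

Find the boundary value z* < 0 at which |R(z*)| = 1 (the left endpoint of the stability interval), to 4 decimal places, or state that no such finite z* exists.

Set f=λy, z=hλ:
  y_{n+1} = y_n + z·[15/16·y_n + 1/16·y_{n+1}] ⇒ (1 − 1/16z)y_{n+1} = (1 + 15/16z)y_n
  ⇒ R(z) = (1 + 15/16z)/(1 − 1/16z).

Solve |R(x)|<1 on ℝ⁻.
x=-0.58: |R|=0.4403
R=−1: 1+15/16x = −1+1/16x ⇒ -7/8x=2 ⇒ x=2/(-7/8)=-2.2857
Confirm numerically:
  x=-1.921: |R|=0.71508 <1
  x=-1.788: |R|=0.60828 <1
  x=-1.726: |R|=0.55794 <1
  x=-1.325: |R|=0.22367 <1
  x=-2.778: |R|=1.36703 >1
  x=-2.484: |R|=1.15018 >1
So |R|<1 on (-2.2857, 0).

z* = -2.2857.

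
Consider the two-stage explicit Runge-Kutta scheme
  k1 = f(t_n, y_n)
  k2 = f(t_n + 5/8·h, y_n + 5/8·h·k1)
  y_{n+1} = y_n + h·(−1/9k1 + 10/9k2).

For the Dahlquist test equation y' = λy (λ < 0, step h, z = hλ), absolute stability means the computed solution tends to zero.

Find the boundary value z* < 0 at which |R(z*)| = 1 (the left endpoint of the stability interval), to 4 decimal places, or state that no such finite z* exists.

Set f=λy, z=hλ:
  k1=λy_n ⇒ h·k1=z·y_n;  k2=λ(1+5/8z)y_n ⇒ h·k2=z(1+5/8z)y_n
  y_{n+1}/y_n = 1 − 1/9z + 10/9z(1+5/8z) = 1 + z + 25/36z²
  Hence R(z) = 1 + z + 25/36z².

Solve |R(x)|<1 on ℝ⁻.
x=-1.34: |R|=0.9069
R=1: x+25/36x²=0 ⇒ x=−36/25=-1.4400; min R=1−1/(4·25/36)=0.6400>−1
Confirm numerically:
  x=-1.224: |R|=0.81640 <1
  x=-0.953: |R|=0.67770 <1
  x=-0.933: |R|=0.67151 <1
  x=-0.684: |R|=0.64090 <1
  x=-1.940: |R|=1.67361 >1
  x=-1.852: |R|=1.52988 >1
  x=-1.466: |R|=1.02647 >1
Stable set (-1.4400, 0).

left endpoint -1.4400.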